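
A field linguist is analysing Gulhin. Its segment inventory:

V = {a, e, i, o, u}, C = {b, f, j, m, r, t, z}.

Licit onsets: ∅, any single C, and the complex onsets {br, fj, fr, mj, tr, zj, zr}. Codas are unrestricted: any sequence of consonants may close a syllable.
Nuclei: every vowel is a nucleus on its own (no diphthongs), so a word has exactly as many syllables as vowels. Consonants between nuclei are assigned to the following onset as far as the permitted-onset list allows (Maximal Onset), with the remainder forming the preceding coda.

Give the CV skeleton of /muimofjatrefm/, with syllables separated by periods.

Nuclei (vowels): u, i, o, a, e → 5 syllables.
/u…i/ gap (V1→V2): nothing intervenes; syllable break is V.V.
/i…o/ gap (V2→V3): /m/ is a single consonant, so it becomes the next onset.
/o…a/ gap (V3→V4): cluster /fj/ — /fj/ is itself a permitted onset, so the whole cluster goes right; preceding coda = ∅.
/a…e/ gap (V4→V5): /tr/ is a licit onset in full, so it all attaches to the next syllable.
Syllabification: mu.i.mo.fja.trefm.
Mapping each syllable to C/V: /mu/ → CV, /i/ → V, /mo/ → CV, /fja/ → CCV, /trefm/ → CCVCC.

CV.V.CV.CCV.CCVCC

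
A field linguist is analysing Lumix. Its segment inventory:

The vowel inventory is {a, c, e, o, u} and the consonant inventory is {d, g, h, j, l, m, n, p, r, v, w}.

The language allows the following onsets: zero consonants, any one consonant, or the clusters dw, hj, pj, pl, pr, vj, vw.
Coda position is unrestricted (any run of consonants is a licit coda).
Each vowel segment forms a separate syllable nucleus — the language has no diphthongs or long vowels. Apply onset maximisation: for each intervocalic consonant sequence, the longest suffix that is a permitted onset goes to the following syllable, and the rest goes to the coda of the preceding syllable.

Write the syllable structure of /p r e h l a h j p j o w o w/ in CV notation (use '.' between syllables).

CCVC.CVCC.CCV.CVC

Nuclei (vowels): e, a, o, o → 4 syllables.
σ1/σ2 boundary: /hl/ splits as /h/ + /l/ (/l/ is the longest suffix that is a licit onset).
σ2/σ3 boundary: /hjpj/; trying suffixes from longest down, /pj/ is the first permitted one, so coda /hj/ | onset /pj/.
σ3/σ4 boundary: /w/ is a single consonant, so it becomes the next onset.
Syllabification: preh.lahj.pjo.wow.
Mapping each syllable to C/V: /preh/ → CCVC, /lahj/ → CVCC, /pjo/ → CCV, /wow/ → CVC.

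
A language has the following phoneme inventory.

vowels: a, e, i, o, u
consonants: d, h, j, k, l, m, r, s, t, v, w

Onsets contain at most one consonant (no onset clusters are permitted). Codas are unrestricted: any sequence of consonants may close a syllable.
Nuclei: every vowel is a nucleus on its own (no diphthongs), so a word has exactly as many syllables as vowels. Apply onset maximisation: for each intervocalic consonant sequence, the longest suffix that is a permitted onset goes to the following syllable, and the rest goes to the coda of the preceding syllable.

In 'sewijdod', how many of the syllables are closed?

Vowels present: e, i, o; each is a nucleus, giving 3 syllables.
σ1/σ2 boundary: /w/ → onset of the next syllable (single consonants are always licit onsets).
σ2/σ3 boundary: cluster /jd/ — the longest permitted-onset suffix is /d/; onset = /d/, preceding coda = /j/.
Result: se.wij.dod.
Classifying each syllable: /se/ (open), /wij/ (closed), /dod/ (closed).
Closed syllables: 2.

2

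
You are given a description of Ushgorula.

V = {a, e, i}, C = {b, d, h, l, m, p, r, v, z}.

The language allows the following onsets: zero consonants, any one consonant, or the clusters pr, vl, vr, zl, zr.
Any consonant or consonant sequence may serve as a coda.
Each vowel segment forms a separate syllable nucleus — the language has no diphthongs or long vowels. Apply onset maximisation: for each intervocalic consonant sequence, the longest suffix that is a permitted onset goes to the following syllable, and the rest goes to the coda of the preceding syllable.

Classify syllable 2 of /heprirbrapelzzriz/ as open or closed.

The vowels are e, i, a, e, i — 5 nuclei, so 5 syllables.
V1 /e/ – V2 /i/: /pr/ — entire cluster is a permitted onset → onset /pr/, coda ∅.
V2 /i/ – V3 /a/: /rbr/ — longest licit onset from the right is /r/, leaving /rb/ as coda.
V3 /a/ – V4 /e/: just /p/ — single C goes to the following onset.
V4 /e/ – V5 /i/: cluster /lzzr/ — the longest permitted-onset suffix is /zr/; onset = /zr/, preceding coda = /lz/.
Result: he.prirb.ra.pelz.zriz.
Syllable 2 is /prirb/ with coda /rb/, so it is closed.

closed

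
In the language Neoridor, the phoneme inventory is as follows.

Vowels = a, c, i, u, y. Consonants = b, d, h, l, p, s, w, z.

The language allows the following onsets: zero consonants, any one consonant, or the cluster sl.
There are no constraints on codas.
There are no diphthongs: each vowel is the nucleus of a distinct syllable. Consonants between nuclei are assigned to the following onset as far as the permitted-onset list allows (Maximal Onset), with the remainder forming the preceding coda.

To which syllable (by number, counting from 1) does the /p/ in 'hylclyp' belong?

3

Nuclei (vowels): y, c, y → 3 syllables.
V1 /y/ – V2 /c/: /l/ is a single consonant, so it becomes the next onset.
V2 /c/ – V3 /y/: just /l/ — single C goes to the following onset.
Putting it together: hy.lc.lyp.
The /p/ is in the coda of syllable 3 (/lyp/).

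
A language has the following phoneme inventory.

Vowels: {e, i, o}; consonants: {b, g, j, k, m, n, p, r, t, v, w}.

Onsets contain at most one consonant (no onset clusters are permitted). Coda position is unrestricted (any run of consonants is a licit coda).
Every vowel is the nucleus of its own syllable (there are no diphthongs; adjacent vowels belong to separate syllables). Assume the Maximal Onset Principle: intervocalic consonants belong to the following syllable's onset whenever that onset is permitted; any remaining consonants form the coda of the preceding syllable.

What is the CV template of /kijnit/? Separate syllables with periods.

CVC.CVC

Vowels present: i, i; each is a nucleus, giving 2 syllables.
Between /i/ (V1) and /i/ (V2): /jn/; trying suffixes from longest down, /n/ is the first permitted one, so coda /j/ | onset /n/.
Putting it together: kij.nit.
Mapping each syllable to C/V: /kij/ → CVC, /nit/ → CVC.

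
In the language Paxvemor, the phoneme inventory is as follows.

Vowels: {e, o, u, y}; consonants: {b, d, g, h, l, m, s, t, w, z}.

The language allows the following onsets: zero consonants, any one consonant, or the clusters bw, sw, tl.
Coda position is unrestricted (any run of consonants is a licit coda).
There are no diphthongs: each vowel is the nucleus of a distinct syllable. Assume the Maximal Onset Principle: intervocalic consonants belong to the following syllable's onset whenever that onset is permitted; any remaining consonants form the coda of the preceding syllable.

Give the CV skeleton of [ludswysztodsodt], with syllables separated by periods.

CVC.CCVCC.CVC.CVCC

Nuclei (vowels): u, y, o, o → 4 syllables.
/u…y/ gap (V1→V2): /dsw/ splits as /d/ + /sw/ (/sw/ is the longest suffix that is a licit onset).
/y…o/ gap (V2→V3): /szt/ — longest licit onset from the right is /t/, leaving /sz/ as coda.
/o…o/ gap (V3→V4): cluster /ds/ — the longest permitted-onset suffix is /s/; onset = /s/, preceding coda = /d/.
So the parse is lud.swysz.tod.sodt.
Mapping each syllable to C/V: /lud/ → CVC, /swysz/ → CCVCC, /tod/ → CVC, /sodt/ → CVCC.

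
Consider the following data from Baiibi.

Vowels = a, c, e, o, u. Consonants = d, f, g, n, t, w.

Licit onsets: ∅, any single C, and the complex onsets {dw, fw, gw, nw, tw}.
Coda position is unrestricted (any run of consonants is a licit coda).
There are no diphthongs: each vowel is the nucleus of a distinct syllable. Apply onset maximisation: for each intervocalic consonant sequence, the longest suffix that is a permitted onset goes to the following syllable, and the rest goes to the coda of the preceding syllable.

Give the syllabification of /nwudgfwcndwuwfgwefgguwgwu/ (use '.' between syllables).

nwudg.fwcn.dwuwf.gwefg.guw.gwu

Nuclei (vowels): u, c, u, e, u, u → 6 syllables.
V1 /u/ – V2 /c/: /dgfw/ splits as /dg/ + /fw/ (/fw/ is the longest suffix that is a licit onset).
V2 /c/ – V3 /u/: /ndw/; trying suffixes from longest down, /dw/ is the first permitted one, so coda /n/ | onset /dw/.
V3 /u/ – V4 /e/: cluster /wfgw/ — the longest permitted-onset suffix is /gw/; onset = /gw/, preceding coda = /wf/.
V4 /e/ – V5 /u/: /fgg/ splits as /fg/ + /g/ (/g/ is the longest suffix that is a licit onset).
V5 /u/ – V6 /u/: /wgw/ splits as /w/ + /gw/ (/gw/ is the longest suffix that is a licit onset).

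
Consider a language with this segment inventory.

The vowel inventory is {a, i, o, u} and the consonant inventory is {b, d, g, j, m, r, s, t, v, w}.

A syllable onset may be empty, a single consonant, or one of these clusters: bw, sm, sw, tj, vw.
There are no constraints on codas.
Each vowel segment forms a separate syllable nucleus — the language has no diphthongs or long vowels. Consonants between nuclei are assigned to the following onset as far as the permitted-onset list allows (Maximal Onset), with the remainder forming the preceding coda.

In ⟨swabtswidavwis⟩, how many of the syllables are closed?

Nuclei (vowels): a, i, a, i → 4 syllables.
V1 /a/ – V2 /i/: /btsw/; trying suffixes from longest down, /sw/ is the first permitted one, so coda /bt/ | onset /sw/.
V2 /i/ – V3 /a/: just /d/ — single C goes to the following onset.
V3 /a/ – V4 /i/: /vw/ is a licit onset in full, so it all attaches to the next syllable.
Result: swabt.swi.da.vwis.
Classifying each syllable: /swabt/ (closed), /swi/ (open), /da/ (open), /vwis/ (closed).
Closed syllables: 2.

2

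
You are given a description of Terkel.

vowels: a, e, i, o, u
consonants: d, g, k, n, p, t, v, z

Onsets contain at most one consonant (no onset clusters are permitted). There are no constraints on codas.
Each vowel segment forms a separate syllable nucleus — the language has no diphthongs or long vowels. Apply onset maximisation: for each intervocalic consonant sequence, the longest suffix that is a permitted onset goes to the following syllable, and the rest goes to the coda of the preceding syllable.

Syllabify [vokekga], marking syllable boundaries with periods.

The vowels are o, e, a — 3 nuclei, so 3 syllables.
V1 /o/ – V2 /e/: /k/ → onset of the next syllable (single consonants are always licit onsets).
V2 /e/ – V3 /a/: cluster /kg/ — the longest permitted-onset suffix is /g/; onset = /g/, preceding coda = /k/.

vo.kek.ga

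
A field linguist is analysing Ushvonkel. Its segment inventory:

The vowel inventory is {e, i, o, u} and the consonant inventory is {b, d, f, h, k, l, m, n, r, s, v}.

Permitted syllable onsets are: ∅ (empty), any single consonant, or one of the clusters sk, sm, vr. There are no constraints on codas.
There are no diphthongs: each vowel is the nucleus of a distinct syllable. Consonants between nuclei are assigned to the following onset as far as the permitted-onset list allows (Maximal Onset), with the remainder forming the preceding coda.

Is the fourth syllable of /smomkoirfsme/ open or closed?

Vowels present: o, o, i, e; each is a nucleus, giving 4 syllables.
/o…o/ gap (V1→V2): /mk/ splits as /m/ + /k/ (/k/ is the longest suffix that is a licit onset).
/o…i/ gap (V2→V3): nothing intervenes; syllable break is V.V.
/i…e/ gap (V3→V4): /rfsm/; trying suffixes from longest down, /sm/ is the first permitted one, so coda /rf/ | onset /sm/.
Syllabification: smom.ko.irf.sme.
Syllable 4 is /sme/; it ends in its nucleus with no coda, so it is open.

open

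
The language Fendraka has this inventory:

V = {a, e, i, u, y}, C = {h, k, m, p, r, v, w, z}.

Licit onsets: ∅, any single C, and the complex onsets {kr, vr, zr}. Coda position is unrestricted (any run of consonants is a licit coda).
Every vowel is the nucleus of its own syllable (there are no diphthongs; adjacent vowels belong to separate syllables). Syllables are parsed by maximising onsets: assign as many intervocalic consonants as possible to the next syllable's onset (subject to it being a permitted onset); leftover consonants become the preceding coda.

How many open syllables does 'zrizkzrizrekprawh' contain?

Vowels present: i, i, e, a; each is a nucleus, giving 4 syllables.
/i…i/ gap (V1→V2): /zkzr/; trying suffixes from longest down, /zr/ is the first permitted one, so coda /zk/ | onset /zr/.
/i…e/ gap (V2→V3): /zr/ — entire cluster is a permitted onset → onset /zr/, coda ∅.
/e…a/ gap (V3→V4): /kpr/; trying suffixes from longest down, /r/ is the first permitted one, so coda /kp/ | onset /r/.
Result: zrizk.zri.zrekp.rawh.
Classifying each syllable: /zrizk/ (closed), /zri/ (open), /zrekp/ (closed), /rawh/ (closed).
Open syllables: 1.

1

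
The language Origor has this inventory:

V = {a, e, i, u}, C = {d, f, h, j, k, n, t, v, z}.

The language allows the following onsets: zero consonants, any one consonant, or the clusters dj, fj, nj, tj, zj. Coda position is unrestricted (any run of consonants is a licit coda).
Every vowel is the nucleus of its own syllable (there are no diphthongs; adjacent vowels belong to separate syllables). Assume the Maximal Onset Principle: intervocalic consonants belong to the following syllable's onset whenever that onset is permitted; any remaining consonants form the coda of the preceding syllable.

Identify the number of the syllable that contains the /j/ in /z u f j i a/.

2

Vowels present: u, i, a; each is a nucleus, giving 3 syllables.
V1 /u/ – V2 /i/: cluster /fj/ — /fj/ is itself a permitted onset, so the whole cluster goes right; preceding coda = ∅.
V2 /i/ – V3 /a/: no consonants, so the boundary falls immediately after /i/.
Syllabification: zu.fji.a.
The /j/ is in the onset of syllable 2 (/fji/).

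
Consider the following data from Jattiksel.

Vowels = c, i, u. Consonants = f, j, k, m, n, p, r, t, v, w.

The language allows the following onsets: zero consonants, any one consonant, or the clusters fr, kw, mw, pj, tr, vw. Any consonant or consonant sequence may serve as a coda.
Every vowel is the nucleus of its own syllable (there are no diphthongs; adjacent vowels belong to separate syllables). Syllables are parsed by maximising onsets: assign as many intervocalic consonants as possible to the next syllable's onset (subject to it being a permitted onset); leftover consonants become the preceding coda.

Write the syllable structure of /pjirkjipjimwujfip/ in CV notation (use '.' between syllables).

CCVCC.CV.CCV.CCVC.CVC

Nuclei (vowels): i, i, i, u, i → 5 syllables.
V1 /i/ – V2 /i/: /rkj/; trying suffixes from longest down, /j/ is the first permitted one, so coda /rk/ | onset /j/.
V2 /i/ – V3 /i/: /pj/ — entire cluster is a permitted onset → onset /pj/, coda ∅.
V3 /i/ – V4 /u/: /mw/ is a licit onset in full, so it all attaches to the next syllable.
V4 /u/ – V5 /i/: /jf/ — longest licit onset from the right is /f/, leaving /j/ as coda.
Syllabification: pjirk.ji.pji.mwuj.fip.
Mapping each syllable to C/V: /pjirk/ → CCVCC, /ji/ → CV, /pji/ → CCV, /mwuj/ → CCVC, /fip/ → CVC.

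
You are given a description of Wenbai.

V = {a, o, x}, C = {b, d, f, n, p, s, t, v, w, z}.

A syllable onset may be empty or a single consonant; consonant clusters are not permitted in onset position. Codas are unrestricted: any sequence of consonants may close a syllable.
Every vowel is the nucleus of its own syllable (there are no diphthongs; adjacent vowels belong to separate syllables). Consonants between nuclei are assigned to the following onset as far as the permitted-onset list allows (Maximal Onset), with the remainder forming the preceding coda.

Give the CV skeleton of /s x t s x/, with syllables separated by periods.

CVC.CV

Vowels present: x, x; each is a nucleus, giving 2 syllables.
Between /x/ (V1) and /x/ (V2): /ts/ — longest licit onset from the right is /s/, leaving /t/ as coda.
Syllabification: sxt.sx.
Mapping each syllable to C/V: /sxt/ → CVC, /sx/ → CV.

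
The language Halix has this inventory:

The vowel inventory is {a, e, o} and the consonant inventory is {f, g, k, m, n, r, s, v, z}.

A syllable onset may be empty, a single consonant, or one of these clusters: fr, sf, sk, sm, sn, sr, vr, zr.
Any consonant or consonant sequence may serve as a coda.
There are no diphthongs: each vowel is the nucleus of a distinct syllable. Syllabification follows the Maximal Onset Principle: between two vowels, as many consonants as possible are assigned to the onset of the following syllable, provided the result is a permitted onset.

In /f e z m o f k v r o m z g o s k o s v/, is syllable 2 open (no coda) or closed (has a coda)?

Nuclei (vowels): e, o, o, o, o → 5 syllables.
Between /e/ (V1) and /o/ (V2): /zm/ splits as /z/ + /m/ (/m/ is the longest suffix that is a licit onset).
Between /o/ (V2) and /o/ (V3): /fkvr/; trying suffixes from longest down, /vr/ is the first permitted one, so coda /fk/ | onset /vr/.
Between /o/ (V3) and /o/ (V4): cluster /mzg/ — the longest permitted-onset suffix is /g/; onset = /g/, preceding coda = /mz/.
Between /o/ (V4) and /o/ (V5): /sk/ — entire cluster is a permitted onset → onset /sk/, coda ∅.
Putting it together: fez.mofk.vromz.go.skosv.
Syllable 2 is /mofk/ with coda /fk/, so it is closed.

closed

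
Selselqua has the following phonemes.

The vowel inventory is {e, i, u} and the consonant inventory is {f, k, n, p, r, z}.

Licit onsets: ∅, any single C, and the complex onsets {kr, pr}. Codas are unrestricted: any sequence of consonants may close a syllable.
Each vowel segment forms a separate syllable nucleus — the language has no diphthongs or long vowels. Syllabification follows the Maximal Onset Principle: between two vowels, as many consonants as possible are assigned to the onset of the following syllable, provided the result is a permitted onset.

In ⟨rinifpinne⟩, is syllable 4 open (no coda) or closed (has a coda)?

Nuclei (vowels): i, i, i, e → 4 syllables.
Between /i/ (V1) and /i/ (V2): just /n/ — single C goes to the following onset.
Between /i/ (V2) and /i/ (V3): /fp/ splits as /f/ + /p/ (/p/ is the longest suffix that is a licit onset).
Between /i/ (V3) and /e/ (V4): /nn/; trying suffixes from longest down, /n/ is the first permitted one, so coda /n/ | onset /n/.
So the parse is ri.nif.pin.ne.
Syllable 4 is /ne/; it ends in its nucleus with no coda, so it is open.

open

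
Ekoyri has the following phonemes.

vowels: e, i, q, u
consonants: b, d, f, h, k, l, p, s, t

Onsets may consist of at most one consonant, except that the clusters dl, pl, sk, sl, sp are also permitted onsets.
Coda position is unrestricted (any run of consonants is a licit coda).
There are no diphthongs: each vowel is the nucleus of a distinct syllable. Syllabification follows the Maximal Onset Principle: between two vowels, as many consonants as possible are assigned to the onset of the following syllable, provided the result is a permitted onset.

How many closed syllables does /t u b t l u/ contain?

1

The vowels are u, u — 2 nuclei, so 2 syllables.
σ1/σ2 boundary: cluster /btl/ — the longest permitted-onset suffix is /l/; onset = /l/, preceding coda = /bt/.
Putting it together: tubt.lu.
Classifying each syllable: /tubt/ (closed), /lu/ (open).
Closed syllables: 1.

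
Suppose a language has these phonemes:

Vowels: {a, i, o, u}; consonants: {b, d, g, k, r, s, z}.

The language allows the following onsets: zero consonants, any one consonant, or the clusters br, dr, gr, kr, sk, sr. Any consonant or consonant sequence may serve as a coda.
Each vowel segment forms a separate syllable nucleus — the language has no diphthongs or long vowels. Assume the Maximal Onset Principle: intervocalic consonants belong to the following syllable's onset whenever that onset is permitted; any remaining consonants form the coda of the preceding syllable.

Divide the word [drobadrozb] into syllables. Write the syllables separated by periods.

dro.ba.drozb

Vowels present: o, a, o; each is a nucleus, giving 3 syllables.
V1 /o/ – V2 /a/: /b/ → onset of the next syllable (single consonants are always licit onsets).
V2 /a/ – V3 /o/: /dr/ — entire cluster is a permitted onset → onset /dr/, coda ∅.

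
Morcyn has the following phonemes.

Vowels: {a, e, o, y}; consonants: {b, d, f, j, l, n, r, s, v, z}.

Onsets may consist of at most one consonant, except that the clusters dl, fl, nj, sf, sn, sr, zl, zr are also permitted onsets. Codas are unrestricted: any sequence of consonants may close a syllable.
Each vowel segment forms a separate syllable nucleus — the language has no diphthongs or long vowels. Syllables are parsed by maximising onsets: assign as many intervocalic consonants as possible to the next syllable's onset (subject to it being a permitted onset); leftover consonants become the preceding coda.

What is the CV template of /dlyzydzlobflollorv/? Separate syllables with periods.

CCV.CVC.CCVC.CCVC.CVCC

Nuclei (vowels): y, y, o, o, o → 5 syllables.
σ1/σ2 boundary: /z/ → onset of the next syllable (single consonants are always licit onsets).
σ2/σ3 boundary: /dzl/; trying suffixes from longest down, /zl/ is the first permitted one, so coda /d/ | onset /zl/.
σ3/σ4 boundary: cluster /bfl/ — the longest permitted-onset suffix is /fl/; onset = /fl/, preceding coda = /b/.
σ4/σ5 boundary: cluster /ll/ — the longest permitted-onset suffix is /l/; onset = /l/, preceding coda = /l/.
Result: dly.zyd.zlob.flol.lorv.
Mapping each syllable to C/V: /dly/ → CCV, /zyd/ → CVC, /zlob/ → CCVC, /flol/ → CCVC, /lorv/ → CVCC.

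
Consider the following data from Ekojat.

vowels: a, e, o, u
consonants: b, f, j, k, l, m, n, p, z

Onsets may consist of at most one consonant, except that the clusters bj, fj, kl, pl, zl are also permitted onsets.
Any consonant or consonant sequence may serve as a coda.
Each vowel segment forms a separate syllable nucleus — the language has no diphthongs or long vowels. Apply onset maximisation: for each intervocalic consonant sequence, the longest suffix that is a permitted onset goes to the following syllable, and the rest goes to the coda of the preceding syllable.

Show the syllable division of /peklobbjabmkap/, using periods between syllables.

pe.klob.bjabm.kap

Nuclei (vowels): e, o, a, a → 4 syllables.
/e…o/ gap (V1→V2): /kl/ — entire cluster is a permitted onset → onset /kl/, coda ∅.
/o…a/ gap (V2→V3): /bbj/; trying suffixes from longest down, /bj/ is the first permitted one, so coda /b/ | onset /bj/.
/a…a/ gap (V3→V4): /bmk/; trying suffixes from longest down, /k/ is the first permitted one, so coda /bm/ | onset /k/.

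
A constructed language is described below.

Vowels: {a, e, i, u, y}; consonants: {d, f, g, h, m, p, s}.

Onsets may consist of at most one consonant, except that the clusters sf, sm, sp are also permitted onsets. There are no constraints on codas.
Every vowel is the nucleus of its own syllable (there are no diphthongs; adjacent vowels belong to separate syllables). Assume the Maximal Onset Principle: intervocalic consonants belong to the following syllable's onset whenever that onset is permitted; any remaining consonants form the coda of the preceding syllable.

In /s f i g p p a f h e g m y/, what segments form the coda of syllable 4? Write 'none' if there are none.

none

The vowels are i, a, e, y — 4 nuclei, so 4 syllables.
V1 /i/ – V2 /a/: /gpp/ splits as /gp/ + /p/ (/p/ is the longest suffix that is a licit onset).
V2 /a/ – V3 /e/: /fh/ — longest licit onset from the right is /h/, leaving /f/ as coda.
V3 /e/ – V4 /y/: /gm/; trying suffixes from longest down, /m/ is the first permitted one, so coda /g/ | onset /m/.
So the parse is sfigp.paf.heg.my.
Syllable 4 is /my/: onset /m/, nucleus /y/, coda ∅.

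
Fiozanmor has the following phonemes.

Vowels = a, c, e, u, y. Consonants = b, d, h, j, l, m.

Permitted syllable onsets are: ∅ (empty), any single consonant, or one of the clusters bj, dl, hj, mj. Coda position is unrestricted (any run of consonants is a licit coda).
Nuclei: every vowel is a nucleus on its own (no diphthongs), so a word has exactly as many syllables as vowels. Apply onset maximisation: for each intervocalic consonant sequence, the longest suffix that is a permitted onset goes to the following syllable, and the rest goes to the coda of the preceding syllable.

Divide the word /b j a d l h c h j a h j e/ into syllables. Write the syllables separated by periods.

bjadl.hc.hja.hje

Nuclei (vowels): a, c, a, e → 4 syllables.
σ1/σ2 boundary: cluster /dlh/ — the longest permitted-onset suffix is /h/; onset = /h/, preceding coda = /dl/.
σ2/σ3 boundary: /hj/ is a licit onset in full, so it all attaches to the next syllable.
σ3/σ4 boundary: /hj/ is a licit onset in full, so it all attaches to the next syllable.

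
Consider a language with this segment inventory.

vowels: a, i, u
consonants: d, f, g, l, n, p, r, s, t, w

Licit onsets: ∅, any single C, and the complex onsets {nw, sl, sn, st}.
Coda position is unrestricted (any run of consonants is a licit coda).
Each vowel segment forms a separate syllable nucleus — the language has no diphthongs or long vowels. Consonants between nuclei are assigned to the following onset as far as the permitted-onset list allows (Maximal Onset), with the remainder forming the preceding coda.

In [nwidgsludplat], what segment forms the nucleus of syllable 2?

u

Vowels present: i, u, a; each is a nucleus, giving 3 syllables.
The second nucleus (vowel 2 from the left) is /u/.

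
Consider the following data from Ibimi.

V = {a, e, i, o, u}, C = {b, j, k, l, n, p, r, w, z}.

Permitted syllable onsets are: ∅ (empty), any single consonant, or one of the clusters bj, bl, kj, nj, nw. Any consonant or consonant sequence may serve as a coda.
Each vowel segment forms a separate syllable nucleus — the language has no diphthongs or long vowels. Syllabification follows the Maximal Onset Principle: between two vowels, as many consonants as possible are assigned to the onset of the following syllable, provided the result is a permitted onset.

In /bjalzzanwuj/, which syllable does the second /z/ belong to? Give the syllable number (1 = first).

2

Vowels present: a, a, u; each is a nucleus, giving 3 syllables.
/a…a/ gap (V1→V2): /lzz/ — longest licit onset from the right is /z/, leaving /lz/ as coda.
/a…u/ gap (V2→V3): cluster /nw/ — /nw/ is itself a permitted onset, so the whole cluster goes right; preceding coda = ∅.
Putting it together: bjalz.za.nwuj.
The second /z/ is in the onset of syllable 2 (/za/).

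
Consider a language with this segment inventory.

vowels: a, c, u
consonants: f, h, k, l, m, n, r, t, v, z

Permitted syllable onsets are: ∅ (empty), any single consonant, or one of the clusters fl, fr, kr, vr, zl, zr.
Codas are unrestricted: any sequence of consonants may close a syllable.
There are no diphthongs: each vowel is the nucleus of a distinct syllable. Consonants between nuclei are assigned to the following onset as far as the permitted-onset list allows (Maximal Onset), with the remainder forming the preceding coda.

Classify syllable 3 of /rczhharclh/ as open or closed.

closed

Nuclei (vowels): c, a, c → 3 syllables.
V1 /c/ – V2 /a/: /zhh/; trying suffixes from longest down, /h/ is the first permitted one, so coda /zh/ | onset /h/.
V2 /a/ – V3 /c/: just /r/ — single C goes to the following onset.
Syllabification: rczh.ha.rclh.
Syllable 3 is /rclh/ with coda /lh/, so it is closed.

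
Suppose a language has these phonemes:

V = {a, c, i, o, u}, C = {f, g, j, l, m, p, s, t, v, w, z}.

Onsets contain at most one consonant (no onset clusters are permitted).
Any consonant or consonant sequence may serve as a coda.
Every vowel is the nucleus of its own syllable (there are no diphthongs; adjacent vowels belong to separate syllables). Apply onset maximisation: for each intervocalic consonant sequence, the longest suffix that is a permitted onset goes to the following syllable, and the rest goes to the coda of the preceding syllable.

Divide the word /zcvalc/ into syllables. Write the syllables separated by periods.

The vowels are c, a, c — 3 nuclei, so 3 syllables.
Between /c/ (V1) and /a/ (V2): /v/ → onset of the next syllable (single consonants are always licit onsets).
Between /a/ (V2) and /c/ (V3): /l/ → onset of the next syllable (single consonants are always licit onsets).

zc.va.lc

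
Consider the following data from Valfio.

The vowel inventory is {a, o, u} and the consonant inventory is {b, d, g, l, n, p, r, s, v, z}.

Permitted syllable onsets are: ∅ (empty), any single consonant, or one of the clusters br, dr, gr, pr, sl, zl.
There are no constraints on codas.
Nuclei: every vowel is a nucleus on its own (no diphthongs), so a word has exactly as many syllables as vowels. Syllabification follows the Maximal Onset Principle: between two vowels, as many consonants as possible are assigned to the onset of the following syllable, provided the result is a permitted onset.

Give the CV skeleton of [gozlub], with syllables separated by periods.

Vowels present: o, u; each is a nucleus, giving 2 syllables.
σ1/σ2 boundary: cluster /zl/ — /zl/ is itself a permitted onset, so the whole cluster goes right; preceding coda = ∅.
Putting it together: go.zlub.
Mapping each syllable to C/V: /go/ → CV, /zlub/ → CCVC.

CV.CCVC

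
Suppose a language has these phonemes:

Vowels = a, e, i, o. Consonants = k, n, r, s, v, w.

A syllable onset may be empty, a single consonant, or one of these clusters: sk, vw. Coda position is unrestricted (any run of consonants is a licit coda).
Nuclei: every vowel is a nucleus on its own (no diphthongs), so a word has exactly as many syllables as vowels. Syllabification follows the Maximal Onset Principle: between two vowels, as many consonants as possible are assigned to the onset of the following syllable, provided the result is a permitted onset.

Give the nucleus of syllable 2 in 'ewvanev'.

Nuclei (vowels): e, a, e → 3 syllables.
The second nucleus (vowel 2 from the left) is /a/.

a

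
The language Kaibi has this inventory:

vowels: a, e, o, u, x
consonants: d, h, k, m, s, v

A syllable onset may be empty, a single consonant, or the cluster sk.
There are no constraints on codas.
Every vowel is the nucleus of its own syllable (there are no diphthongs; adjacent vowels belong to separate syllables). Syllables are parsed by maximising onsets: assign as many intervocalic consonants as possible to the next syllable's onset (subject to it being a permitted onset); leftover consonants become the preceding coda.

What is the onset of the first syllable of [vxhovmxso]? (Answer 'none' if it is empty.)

Vowels present: x, o, x, o; each is a nucleus, giving 4 syllables.
Between /x/ (V1) and /o/ (V2): /h/ → onset of the next syllable (single consonants are always licit onsets).
Between /o/ (V2) and /x/ (V3): /vm/ — longest licit onset from the right is /m/, leaving /v/ as coda.
Between /x/ (V3) and /o/ (V4): /s/ → onset of the next syllable (single consonants are always licit onsets).
So the parse is vx.hov.mx.so.
Syllable 1 is /vx/: onset /v/, nucleus /x/, coda ∅.

v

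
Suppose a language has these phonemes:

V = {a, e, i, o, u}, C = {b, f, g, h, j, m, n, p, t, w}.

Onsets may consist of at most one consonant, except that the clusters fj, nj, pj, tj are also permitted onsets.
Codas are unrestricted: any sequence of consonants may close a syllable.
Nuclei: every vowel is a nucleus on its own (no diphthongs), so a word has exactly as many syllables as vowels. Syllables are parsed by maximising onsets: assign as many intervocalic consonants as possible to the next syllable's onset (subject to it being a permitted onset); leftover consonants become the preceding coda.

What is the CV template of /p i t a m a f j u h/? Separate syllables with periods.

Nuclei (vowels): i, a, a, u → 4 syllables.
σ1/σ2 boundary: /t/ → onset of the next syllable (single consonants are always licit onsets).
σ2/σ3 boundary: just /m/ — single C goes to the following onset.
σ3/σ4 boundary: /fj/ — entire cluster is a permitted onset → onset /fj/, coda ∅.
Syllabification: pi.ta.ma.fjuh.
Mapping each syllable to C/V: /pi/ → CV, /ta/ → CV, /ma/ → CV, /fjuh/ → CCVC.

CV.CV.CV.CCVC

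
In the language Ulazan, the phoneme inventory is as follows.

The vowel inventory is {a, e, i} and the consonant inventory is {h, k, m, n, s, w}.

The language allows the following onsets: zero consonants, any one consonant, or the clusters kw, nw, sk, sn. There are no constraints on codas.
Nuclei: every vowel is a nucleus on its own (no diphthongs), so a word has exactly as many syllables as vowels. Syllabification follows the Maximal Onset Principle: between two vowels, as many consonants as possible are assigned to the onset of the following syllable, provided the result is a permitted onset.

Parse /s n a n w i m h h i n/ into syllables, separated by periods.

Vowels present: a, i, i; each is a nucleus, giving 3 syllables.
Between /a/ (V1) and /i/ (V2): /nw/ is a licit onset in full, so it all attaches to the next syllable.
Between /i/ (V2) and /i/ (V3): /mhh/; trying suffixes from longest down, /h/ is the first permitted one, so coda /mh/ | onset /h/.

sna.nwimh.hin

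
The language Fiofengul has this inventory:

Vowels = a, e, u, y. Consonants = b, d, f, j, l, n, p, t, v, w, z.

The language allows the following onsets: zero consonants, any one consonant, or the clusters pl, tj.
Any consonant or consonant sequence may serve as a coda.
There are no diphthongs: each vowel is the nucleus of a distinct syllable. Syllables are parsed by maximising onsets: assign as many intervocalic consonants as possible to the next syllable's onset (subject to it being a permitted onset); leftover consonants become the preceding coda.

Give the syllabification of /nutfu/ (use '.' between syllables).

nut.fu

Nuclei (vowels): u, u → 2 syllables.
Between /u/ (V1) and /u/ (V2): /tf/ splits as /t/ + /f/ (/f/ is the longest suffix that is a licit onset).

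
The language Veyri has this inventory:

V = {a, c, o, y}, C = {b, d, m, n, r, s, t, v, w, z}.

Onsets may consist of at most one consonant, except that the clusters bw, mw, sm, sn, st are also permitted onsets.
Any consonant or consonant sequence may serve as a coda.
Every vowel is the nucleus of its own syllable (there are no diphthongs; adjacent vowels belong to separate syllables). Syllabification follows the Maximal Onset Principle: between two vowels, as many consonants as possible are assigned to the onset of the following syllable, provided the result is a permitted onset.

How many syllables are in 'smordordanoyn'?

5

Vowels present: o, o, a, o, y; each is a nucleus, giving 5 syllables.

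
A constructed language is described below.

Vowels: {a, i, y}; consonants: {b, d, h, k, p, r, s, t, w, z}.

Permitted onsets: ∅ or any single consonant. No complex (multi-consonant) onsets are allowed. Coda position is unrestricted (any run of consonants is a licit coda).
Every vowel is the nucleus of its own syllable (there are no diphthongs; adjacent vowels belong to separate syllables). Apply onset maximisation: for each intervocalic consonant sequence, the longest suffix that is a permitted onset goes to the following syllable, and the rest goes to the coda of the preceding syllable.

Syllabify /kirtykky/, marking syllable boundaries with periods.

kir.tyk.ky

The vowels are i, y, y — 3 nuclei, so 3 syllables.
/i…y/ gap (V1→V2): cluster /rt/ — the longest permitted-onset suffix is /t/; onset = /t/, preceding coda = /r/.
/y…y/ gap (V2→V3): /kk/ splits as /k/ + /k/ (/k/ is the longest suffix that is a licit onset).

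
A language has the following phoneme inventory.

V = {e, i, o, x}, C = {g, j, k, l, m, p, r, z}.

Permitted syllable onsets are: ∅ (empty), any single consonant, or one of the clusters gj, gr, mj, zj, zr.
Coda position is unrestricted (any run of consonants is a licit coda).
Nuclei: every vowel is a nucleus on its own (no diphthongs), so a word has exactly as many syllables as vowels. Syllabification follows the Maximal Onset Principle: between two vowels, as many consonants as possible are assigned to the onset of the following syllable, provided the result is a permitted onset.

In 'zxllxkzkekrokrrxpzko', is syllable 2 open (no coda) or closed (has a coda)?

closed

The vowels are x, x, e, o, x, o — 6 nuclei, so 6 syllables.
V1 /x/ – V2 /x/: /ll/ — longest licit onset from the right is /l/, leaving /l/ as coda.
V2 /x/ – V3 /e/: /kzk/ splits as /kz/ + /k/ (/k/ is the longest suffix that is a licit onset).
V3 /e/ – V4 /o/: /kr/ splits as /k/ + /r/ (/r/ is the longest suffix that is a licit onset).
V4 /o/ – V5 /x/: cluster /krr/ — the longest permitted-onset suffix is /r/; onset = /r/, preceding coda = /kr/.
V5 /x/ – V6 /o/: cluster /pzk/ — the longest permitted-onset suffix is /k/; onset = /k/, preceding coda = /pz/.
Putting it together: zxl.lxkz.kek.rokr.rxpz.ko.
Syllable 2 is /lxkz/ with coda /kz/, so it is closed.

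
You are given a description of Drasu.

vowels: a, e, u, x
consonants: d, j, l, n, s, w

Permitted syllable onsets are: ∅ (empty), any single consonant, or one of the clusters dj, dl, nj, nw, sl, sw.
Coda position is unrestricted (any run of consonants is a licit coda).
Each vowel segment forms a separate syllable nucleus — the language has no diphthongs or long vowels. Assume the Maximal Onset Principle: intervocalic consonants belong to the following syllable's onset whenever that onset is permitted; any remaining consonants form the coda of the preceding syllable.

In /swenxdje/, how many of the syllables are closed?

0

The vowels are e, x, e — 3 nuclei, so 3 syllables.
Between /e/ (V1) and /x/ (V2): /n/ → onset of the next syllable (single consonants are always licit onsets).
Between /x/ (V2) and /e/ (V3): cluster /dj/ — /dj/ is itself a permitted onset, so the whole cluster goes right; preceding coda = ∅.
Result: swe.nx.dje.
Classifying each syllable: /swe/ (open), /nx/ (open), /dje/ (open).
Closed syllables: 0.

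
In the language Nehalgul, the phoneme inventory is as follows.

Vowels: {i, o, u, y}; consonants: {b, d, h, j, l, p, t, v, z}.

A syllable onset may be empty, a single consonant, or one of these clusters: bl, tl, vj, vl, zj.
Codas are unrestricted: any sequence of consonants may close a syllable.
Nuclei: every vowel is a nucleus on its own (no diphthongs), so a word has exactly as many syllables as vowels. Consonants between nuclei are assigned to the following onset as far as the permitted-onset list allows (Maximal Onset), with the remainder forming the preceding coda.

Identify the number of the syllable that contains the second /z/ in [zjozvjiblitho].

The vowels are o, i, i, o — 4 nuclei, so 4 syllables.
Between /o/ (V1) and /i/ (V2): /zvj/; trying suffixes from longest down, /vj/ is the first permitted one, so coda /z/ | onset /vj/.
Between /i/ (V2) and /i/ (V3): cluster /bl/ — /bl/ is itself a permitted onset, so the whole cluster goes right; preceding coda = ∅.
Between /i/ (V3) and /o/ (V4): /th/; trying suffixes from longest down, /h/ is the first permitted one, so coda /t/ | onset /h/.
So the parse is zjoz.vji.blit.ho.
The second /z/ is in the coda of syllable 1 (/zjoz/).

1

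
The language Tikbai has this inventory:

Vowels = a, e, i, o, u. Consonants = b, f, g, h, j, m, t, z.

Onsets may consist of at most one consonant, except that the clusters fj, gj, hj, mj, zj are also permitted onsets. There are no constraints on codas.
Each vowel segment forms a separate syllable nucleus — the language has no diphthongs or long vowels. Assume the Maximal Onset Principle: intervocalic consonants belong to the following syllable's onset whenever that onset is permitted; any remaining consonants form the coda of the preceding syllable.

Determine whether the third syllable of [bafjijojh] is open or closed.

Vowels present: a, i, o; each is a nucleus, giving 3 syllables.
Between /a/ (V1) and /i/ (V2): cluster /fj/ — /fj/ is itself a permitted onset, so the whole cluster goes right; preceding coda = ∅.
Between /i/ (V2) and /o/ (V3): /j/ is a single consonant, so it becomes the next onset.
So the parse is ba.fji.jojh.
Syllable 3 is /jojh/ with coda /jh/, so it is closed.

closed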